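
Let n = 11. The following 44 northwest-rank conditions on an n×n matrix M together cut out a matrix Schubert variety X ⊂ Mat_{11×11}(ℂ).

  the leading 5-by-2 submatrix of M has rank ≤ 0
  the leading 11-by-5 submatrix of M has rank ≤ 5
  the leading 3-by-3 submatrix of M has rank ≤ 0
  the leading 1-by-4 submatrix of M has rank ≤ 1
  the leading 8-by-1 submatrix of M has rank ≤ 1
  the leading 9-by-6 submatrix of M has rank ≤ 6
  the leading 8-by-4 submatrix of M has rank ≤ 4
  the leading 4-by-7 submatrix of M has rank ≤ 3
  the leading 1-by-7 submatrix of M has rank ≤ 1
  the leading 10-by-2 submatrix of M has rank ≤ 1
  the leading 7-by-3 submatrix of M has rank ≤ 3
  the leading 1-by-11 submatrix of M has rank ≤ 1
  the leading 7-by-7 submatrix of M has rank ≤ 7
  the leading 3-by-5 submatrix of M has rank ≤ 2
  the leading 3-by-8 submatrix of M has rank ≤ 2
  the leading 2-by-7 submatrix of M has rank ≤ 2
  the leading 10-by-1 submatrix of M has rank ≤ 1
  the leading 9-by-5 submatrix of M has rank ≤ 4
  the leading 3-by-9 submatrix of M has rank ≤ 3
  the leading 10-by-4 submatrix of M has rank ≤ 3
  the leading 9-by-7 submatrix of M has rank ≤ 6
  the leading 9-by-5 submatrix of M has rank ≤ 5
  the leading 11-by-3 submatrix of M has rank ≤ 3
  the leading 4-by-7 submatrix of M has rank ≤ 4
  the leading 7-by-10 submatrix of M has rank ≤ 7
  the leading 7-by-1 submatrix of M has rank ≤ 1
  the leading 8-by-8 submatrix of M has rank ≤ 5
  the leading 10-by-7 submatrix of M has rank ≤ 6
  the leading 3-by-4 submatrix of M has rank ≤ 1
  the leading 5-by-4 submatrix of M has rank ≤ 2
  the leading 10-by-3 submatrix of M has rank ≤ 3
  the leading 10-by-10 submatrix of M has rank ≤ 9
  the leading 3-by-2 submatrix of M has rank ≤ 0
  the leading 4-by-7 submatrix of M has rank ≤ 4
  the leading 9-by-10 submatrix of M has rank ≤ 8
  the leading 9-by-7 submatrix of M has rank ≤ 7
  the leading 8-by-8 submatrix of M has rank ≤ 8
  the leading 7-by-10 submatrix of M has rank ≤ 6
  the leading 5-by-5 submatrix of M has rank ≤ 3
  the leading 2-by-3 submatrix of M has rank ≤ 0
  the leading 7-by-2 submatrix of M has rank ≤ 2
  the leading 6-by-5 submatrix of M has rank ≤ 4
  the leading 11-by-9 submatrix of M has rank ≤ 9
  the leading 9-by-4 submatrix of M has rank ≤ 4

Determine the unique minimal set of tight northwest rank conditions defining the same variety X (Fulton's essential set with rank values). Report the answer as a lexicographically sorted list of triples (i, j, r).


Recovering R(i,j) via the rank-extension bound from the 44 conditions:

  0  0  0  1  1  1  1  1  1  1  1
  0  0  0  1  2  2  2  2  2  2  2
  0  0  0  1  2  2  2  2  3  3  3
  0  0  1  2  3  3  3  3  4  4  4
  0  0  1  2  3  4  4  4  5  5  5
  1  1  2  3  4  5  5  5  6  6  6
  1  1  2  3  4  5  5  5  6  6  7
  1  1  2  3  4  5  5  5  6  7  8
  1  1  2  3  4  5  6  6  7  8  9
  1  1  2  3  4  5  6  7  8  9  10
  1  2  3  4  5  6  7  8  9  10  11

hence w(1..11) = (4, 5, 9, 3, 6, 1, 11, 10, 7, 8, 2).

|D(w)|=25, |Ess(w)|=6:

[(3, 3, 0), (3, 8, 2), (5, 2, 0), (7, 10, 6), (8, 8, 5), (10, 2, 1)]


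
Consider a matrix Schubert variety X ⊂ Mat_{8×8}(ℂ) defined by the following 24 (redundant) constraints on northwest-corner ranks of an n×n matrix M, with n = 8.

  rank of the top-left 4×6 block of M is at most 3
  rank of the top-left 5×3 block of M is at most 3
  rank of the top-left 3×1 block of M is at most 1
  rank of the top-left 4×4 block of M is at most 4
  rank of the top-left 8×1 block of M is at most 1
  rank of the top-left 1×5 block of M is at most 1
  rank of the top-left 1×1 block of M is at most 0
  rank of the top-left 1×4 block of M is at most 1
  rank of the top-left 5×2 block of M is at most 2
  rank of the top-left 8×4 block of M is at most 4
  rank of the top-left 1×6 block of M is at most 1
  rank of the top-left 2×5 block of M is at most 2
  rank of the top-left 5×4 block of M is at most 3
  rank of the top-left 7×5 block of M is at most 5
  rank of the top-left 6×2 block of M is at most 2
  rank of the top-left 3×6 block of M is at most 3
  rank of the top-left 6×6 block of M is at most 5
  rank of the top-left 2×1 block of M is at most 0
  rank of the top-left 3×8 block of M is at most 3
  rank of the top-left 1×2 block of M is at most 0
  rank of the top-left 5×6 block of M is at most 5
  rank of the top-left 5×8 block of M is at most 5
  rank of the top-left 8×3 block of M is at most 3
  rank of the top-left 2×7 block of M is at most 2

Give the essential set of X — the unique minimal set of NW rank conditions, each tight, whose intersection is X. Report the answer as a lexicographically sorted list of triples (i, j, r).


Propagating the 24 rank bounds to every northwest block:

  i=1: 0, 0, 1, 1, 1, 1, 1, 1
  i=2: 0, 1, 2, 2, 2, 2, 2, 2
  i=3: 1, 2, 3, 3, 3, 3, 3, 3
  i=4: 1, 2, 3, 3, 3, 3, 4, 4
  i=5: 1, 2, 3, 3, 4, 4, 5, 5
  i=6: 1, 2, 3, 4, 5, 5, 6, 6
  i=7: 1, 2, 3, 4, 5, 6, 7, 7
  i=8: 1, 2, 3, 4, 5, 6, 7, 8

so w = (3, 2, 1, 7, 5, 4, 6, 8).

Fulton essential set (4 of the 7 Rothe cells):

[(1, 2, 0), (2, 1, 0), (4, 6, 3), (5, 4, 3)]


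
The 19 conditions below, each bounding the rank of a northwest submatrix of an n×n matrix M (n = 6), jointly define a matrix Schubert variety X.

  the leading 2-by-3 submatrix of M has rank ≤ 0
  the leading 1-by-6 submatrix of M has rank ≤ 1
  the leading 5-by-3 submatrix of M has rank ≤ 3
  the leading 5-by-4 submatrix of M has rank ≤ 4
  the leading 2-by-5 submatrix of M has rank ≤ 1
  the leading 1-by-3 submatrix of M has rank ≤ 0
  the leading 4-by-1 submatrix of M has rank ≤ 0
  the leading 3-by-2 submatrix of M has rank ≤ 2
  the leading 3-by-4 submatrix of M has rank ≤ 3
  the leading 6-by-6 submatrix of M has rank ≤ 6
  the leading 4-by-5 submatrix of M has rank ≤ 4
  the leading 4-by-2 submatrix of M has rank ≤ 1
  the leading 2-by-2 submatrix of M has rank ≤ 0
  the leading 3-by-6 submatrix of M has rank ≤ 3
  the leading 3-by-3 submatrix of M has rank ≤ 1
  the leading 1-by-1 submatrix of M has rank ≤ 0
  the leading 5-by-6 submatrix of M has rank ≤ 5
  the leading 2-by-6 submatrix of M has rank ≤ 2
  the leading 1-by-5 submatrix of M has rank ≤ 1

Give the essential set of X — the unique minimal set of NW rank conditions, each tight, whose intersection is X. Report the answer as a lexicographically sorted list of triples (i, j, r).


Reconstructing r_w from the 19 given conditions:

  R[1]: 0, 0, 0, 1, 1, 1
  R[2]: 0, 0, 0, 1, 1, 2
  R[3]: 0, 1, 1, 2, 2, 3
  R[4]: 0, 1, 2, 3, 3, 4
  R[5]: 1, 2, 3, 4, 4, 5
  R[6]: 1, 2, 3, 4, 5, 6

second differences of R give the permutation w = (4, 6, 2, 3, 1, 5).

D(w) has 9 cells with 3 SE-corners; essential set:

[(2, 3, 0), (2, 5, 1), (4, 1, 0)]


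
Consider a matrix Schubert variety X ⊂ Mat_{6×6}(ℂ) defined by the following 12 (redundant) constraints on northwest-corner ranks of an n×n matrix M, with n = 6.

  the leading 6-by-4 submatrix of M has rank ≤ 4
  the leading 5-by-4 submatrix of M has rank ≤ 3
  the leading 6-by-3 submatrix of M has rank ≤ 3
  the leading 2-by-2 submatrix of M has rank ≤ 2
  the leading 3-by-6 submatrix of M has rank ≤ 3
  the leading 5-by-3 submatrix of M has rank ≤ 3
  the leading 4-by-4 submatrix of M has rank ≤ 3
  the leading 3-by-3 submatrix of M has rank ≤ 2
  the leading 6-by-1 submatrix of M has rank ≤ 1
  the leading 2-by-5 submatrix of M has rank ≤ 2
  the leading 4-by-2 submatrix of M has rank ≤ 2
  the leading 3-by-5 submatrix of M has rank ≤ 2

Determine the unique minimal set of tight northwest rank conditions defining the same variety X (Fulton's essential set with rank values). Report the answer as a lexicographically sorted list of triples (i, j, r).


The tightest implied rank at each (i,j), from the 12 conditions:

  row 1: 1  1  1  1  1  1
  row 2: 1  2  2  2  2  2
  row 3: 1  2  2  2  2  3
  row 4: 1  2  3  3  3  4
  row 5: 1  2  3  3  4  5
  row 6: 1  2  3  4  5  6

giving w = (1, 2, 6, 3, 5, 4) via Δ²R.

2 SE-corners of the 4-cell Rothe diagram give Ess(w):

[(3, 5, 2), (5, 4, 3)]


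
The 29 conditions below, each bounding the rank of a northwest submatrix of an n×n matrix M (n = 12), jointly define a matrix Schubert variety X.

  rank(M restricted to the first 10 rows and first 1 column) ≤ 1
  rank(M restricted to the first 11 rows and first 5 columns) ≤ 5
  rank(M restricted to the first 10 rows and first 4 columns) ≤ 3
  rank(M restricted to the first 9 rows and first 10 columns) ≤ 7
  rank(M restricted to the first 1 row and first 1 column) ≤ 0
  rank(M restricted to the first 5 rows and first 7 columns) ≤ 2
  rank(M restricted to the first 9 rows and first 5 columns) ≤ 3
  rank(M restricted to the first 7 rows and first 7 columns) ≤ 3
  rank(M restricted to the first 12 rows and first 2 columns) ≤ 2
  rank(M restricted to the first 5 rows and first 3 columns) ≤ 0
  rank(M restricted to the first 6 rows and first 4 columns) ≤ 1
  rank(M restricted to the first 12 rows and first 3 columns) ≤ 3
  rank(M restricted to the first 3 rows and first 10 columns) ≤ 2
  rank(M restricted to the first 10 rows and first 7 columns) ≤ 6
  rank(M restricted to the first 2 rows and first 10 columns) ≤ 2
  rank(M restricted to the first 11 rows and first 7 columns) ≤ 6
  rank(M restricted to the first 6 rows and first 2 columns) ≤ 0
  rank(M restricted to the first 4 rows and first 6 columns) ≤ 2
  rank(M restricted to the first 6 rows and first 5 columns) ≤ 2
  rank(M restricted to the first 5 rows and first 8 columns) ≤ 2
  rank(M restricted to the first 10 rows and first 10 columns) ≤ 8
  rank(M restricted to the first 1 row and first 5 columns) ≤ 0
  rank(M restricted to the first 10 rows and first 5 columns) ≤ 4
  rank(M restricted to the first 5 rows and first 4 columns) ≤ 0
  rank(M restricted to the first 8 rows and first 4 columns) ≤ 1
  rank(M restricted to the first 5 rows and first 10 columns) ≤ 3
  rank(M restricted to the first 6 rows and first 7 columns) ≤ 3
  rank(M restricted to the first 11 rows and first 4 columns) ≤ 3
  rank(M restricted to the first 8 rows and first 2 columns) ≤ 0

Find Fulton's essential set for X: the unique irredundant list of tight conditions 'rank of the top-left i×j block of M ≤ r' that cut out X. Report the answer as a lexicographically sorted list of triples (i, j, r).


The tightest implied rank at each (i,j), from the 29 conditions:

  0, 0, 0, 0, 0, 1, 1, 1, 1, 1, 1, 1
  0, 0, 0, 0, 1, 2, 2, 2, 2, 2, 2, 2
  0, 0, 0, 0, 1, 2, 2, 2, 2, 2, 3, 3
  0, 0, 0, 0, 1, 2, 2, 2, 3, 3, 4, 4
  0, 0, 0, 0, 1, 2, 2, 2, 3, 3, 4, 5
  0, 0, 1, 1, 2, 3, 3, 3, 4, 4, 5, 6
  0, 0, 1, 1, 2, 3, 3, 4, 5, 5, 6, 7
  0, 0, 1, 1, 2, 3, 4, 5, 6, 6, 7, 8
  1, 1, 2, 2, 3, 4, 5, 6, 7, 7, 8, 9
  1, 2, 3, 3, 4, 5, 6, 7, 8, 8, 9, 10
  1, 2, 3, 3, 4, 5, 6, 7, 8, 9, 10, 11
  1, 2, 3, 4, 5, 6, 7, 8, 9, 10, 11, 12

hence w(1..12) = (6, 5, 11, 9, 12, 3, 8, 7, 1, 2, 10, 4).

ℓ(w)=40; the 9 essential cells (i,j,r):

[(1, 5, 0), (3, 10, 2), (5, 4, 0), (5, 8, 2), (5, 10, 3), (7, 7, 3), (8, 2, 0), (8, 4, 1), (11, 4, 3)]


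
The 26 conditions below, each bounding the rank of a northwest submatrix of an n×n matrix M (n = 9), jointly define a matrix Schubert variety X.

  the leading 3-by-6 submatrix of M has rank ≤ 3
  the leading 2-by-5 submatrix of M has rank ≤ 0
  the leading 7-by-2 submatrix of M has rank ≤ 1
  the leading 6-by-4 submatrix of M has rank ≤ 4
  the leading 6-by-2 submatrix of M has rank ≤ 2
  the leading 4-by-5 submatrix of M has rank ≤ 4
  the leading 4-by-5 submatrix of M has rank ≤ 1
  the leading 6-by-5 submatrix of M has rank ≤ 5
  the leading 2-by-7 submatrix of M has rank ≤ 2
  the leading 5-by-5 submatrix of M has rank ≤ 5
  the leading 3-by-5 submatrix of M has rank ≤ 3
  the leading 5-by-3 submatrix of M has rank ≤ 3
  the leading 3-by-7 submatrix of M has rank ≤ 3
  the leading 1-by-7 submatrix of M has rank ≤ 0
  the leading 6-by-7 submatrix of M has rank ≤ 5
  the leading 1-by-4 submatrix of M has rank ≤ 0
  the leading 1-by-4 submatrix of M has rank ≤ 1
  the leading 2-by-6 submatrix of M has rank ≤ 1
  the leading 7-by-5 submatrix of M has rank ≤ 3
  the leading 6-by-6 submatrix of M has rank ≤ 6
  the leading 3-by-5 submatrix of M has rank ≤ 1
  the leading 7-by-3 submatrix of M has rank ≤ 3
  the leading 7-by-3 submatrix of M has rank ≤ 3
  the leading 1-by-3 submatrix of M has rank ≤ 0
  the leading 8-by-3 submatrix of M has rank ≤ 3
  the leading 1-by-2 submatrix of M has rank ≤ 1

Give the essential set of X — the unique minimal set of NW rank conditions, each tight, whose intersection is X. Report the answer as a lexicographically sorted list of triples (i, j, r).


Reconstructing r_w from the 26 given conditions:

  i=1: 0 | 0 | 0 | 0 | 0 | 0 | 0 | 1 | 1
  i=2: 0 | 0 | 0 | 0 | 0 | 1 | 1 | 2 | 2
  i=3: 1 | 1 | 1 | 1 | 1 | 2 | 2 | 3 | 3
  i=4: 1 | 1 | 1 | 1 | 1 | 2 | 3 | 4 | 4
  i=5: 1 | 1 | 2 | 2 | 2 | 3 | 4 | 5 | 5
  i=6: 1 | 1 | 2 | 3 | 3 | 4 | 5 | 6 | 6
  i=7: 1 | 1 | 2 | 3 | 3 | 4 | 5 | 6 | 7
  i=8: 1 | 2 | 3 | 4 | 4 | 5 | 6 | 7 | 8
  i=9: 1 | 2 | 3 | 4 | 5 | 6 | 7 | 8 | 9

giving w = (8, 6, 1, 7, 3, 4, 9, 2, 5) via Δ²R.

D(w) has 20 cells with 5 SE-corners; essential set:

[(1, 7, 0), (2, 5, 0), (4, 5, 1), (7, 2, 1), (7, 5, 3)]


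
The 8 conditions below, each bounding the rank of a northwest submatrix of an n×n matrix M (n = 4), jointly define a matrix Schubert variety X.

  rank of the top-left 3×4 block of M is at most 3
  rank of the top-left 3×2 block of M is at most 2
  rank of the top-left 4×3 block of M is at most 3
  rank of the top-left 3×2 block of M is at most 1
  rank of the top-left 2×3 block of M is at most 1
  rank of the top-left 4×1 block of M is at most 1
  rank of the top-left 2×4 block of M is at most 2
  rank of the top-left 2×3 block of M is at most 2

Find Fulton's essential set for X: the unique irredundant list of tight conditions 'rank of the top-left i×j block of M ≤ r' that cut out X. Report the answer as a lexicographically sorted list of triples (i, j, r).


Recovering R(i,j) via the rank-extension bound from the 8 conditions:

  R[1]: 1 1 1 1
  R[2]: 1 1 1 2
  R[3]: 1 1 2 3
  R[4]: 1 2 3 4

second differences of R give the permutation w = (1, 4, 3, 2).

Fulton essential set (2 of the 3 Rothe cells):

[(2, 3, 1), (3, 2, 1)]


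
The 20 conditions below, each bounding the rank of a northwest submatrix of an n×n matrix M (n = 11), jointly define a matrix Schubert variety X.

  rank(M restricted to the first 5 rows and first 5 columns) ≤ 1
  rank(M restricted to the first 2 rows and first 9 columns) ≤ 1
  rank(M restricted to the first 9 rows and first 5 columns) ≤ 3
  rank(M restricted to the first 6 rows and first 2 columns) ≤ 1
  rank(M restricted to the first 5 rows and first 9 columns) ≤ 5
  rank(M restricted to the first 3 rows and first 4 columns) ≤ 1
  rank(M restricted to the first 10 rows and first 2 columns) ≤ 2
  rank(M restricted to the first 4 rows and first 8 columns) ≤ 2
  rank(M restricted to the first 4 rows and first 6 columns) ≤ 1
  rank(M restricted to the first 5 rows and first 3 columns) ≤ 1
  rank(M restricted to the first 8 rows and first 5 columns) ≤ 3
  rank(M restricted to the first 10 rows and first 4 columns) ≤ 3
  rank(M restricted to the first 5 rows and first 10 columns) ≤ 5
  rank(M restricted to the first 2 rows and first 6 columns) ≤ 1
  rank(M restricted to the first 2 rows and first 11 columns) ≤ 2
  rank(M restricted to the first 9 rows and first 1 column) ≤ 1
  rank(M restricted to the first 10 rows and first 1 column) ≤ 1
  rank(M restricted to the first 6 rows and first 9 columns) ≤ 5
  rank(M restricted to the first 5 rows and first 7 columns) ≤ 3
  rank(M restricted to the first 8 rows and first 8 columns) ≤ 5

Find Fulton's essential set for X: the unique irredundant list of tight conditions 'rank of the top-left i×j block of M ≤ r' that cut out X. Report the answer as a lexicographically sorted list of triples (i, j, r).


The tightest implied rank at each (i,j), from the 20 conditions:

  row 1: 1 1 1 1 1 1 1 1 1 1 1
  row 2: 1 1 1 1 1 1 1 1 1 2 2
  row 3: 1 1 1 1 1 1 2 2 2 3 3
  row 4: 1 1 1 1 1 1 2 2 3 4 4
  row 5: 1 1 1 1 1 2 3 3 4 5 5
  row 6: 1 1 2 2 2 3 4 4 5 6 6
  row 7: 1 2 3 3 3 4 5 5 6 7 7
  row 8: 1 2 3 3 3 4 5 5 6 7 8
  row 9: 1 2 3 3 3 4 5 6 7 8 9
  row 10: 1 2 3 3 4 5 6 7 8 9 10
  row 11: 1 2 3 4 5 6 7 8 9 10 11

hence w(1..11) = (1, 10, 7, 9, 6, 3, 2, 11, 8, 5, 4).

ℓ(w)=30; the 8 essential cells (i,j,r):

[(2, 9, 1), (4, 6, 1), (4, 8, 2), (5, 5, 1), (6, 2, 1), (8, 8, 5), (9, 5, 3), (10, 4, 3)]


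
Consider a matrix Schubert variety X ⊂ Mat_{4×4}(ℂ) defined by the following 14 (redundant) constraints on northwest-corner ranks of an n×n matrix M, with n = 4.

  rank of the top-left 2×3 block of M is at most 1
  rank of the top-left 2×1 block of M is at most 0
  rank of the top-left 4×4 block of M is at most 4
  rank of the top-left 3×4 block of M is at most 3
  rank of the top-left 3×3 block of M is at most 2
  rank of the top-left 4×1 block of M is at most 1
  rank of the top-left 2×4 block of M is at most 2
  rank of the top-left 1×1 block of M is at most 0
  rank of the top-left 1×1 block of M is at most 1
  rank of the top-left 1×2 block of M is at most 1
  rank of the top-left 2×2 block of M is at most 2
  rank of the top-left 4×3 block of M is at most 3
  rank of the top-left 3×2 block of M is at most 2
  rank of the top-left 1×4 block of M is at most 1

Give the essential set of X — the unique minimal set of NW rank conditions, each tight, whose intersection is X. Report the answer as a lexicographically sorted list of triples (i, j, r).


Reconstructing r_w from the 14 given conditions:

  row 1: 0, 1, 1, 1
  row 2: 0, 1, 1, 2
  row 3: 1, 2, 2, 3
  row 4: 1, 2, 3, 4

hence w(1..4) = (2, 4, 1, 3).

2 SE-corners of the 3-cell Rothe diagram give Ess(w):

[(2, 1, 0), (2, 3, 1)]


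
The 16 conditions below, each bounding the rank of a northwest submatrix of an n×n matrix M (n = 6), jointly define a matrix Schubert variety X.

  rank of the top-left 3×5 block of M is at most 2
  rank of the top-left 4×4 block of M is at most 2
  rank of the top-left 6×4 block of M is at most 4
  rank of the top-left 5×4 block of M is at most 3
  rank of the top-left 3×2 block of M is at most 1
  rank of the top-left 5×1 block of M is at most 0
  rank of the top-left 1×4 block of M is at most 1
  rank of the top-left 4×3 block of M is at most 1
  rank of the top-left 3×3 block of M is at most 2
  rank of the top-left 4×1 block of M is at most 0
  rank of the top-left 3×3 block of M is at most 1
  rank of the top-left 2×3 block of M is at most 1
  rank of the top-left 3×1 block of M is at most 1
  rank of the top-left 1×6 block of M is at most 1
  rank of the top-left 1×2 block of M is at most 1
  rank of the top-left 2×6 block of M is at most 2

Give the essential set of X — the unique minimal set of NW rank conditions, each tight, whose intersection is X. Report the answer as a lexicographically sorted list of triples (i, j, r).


Propagating the 16 rank bounds to every northwest block:

  0 | 1 | 1 | 1 | 1 | 1
  0 | 1 | 1 | 2 | 2 | 2
  0 | 1 | 1 | 2 | 2 | 3
  0 | 1 | 1 | 2 | 3 | 4
  0 | 1 | 2 | 3 | 4 | 5
  1 | 2 | 3 | 4 | 5 | 6

second differences of R give the permutation w = (2, 4, 6, 5, 3, 1).

D(w) has 9 cells with 3 SE-corners; essential set:

[(3, 5, 2), (4, 3, 1), (5, 1, 0)]


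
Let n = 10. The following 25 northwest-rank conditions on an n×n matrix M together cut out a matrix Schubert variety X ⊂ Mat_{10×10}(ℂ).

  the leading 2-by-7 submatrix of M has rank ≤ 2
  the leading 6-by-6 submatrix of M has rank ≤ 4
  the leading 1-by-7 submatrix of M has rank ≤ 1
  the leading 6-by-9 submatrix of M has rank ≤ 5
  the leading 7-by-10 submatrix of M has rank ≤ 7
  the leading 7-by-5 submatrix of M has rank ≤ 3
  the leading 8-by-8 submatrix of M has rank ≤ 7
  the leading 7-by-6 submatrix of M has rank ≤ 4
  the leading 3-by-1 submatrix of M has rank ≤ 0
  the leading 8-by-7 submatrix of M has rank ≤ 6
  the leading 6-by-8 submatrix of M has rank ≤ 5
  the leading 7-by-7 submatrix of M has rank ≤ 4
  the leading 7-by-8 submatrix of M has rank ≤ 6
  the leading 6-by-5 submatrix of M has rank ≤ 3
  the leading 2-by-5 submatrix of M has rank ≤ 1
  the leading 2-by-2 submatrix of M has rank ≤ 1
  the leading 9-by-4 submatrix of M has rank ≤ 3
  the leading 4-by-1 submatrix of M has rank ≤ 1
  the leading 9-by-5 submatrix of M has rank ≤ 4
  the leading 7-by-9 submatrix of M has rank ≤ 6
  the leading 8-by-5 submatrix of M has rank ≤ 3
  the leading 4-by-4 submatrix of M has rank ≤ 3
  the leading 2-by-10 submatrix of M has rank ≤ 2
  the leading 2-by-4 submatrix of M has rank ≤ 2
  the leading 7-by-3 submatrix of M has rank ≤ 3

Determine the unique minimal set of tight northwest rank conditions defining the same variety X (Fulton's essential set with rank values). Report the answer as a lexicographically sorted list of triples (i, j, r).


Reconstructing r_w from the 25 given conditions:

  0 | 1 | 1 | 1 | 1 | 1 | 1 | 1 | 1 | 1
  0 | 1 | 1 | 1 | 1 | 2 | 2 | 2 | 2 | 2
  0 | 1 | 2 | 2 | 2 | 3 | 3 | 3 | 3 | 3
  1 | 2 | 3 | 3 | 3 | 4 | 4 | 4 | 4 | 4
  1 | 2 | 3 | 3 | 3 | 4 | 4 | 5 | 5 | 5
  1 | 2 | 3 | 3 | 3 | 4 | 4 | 5 | 5 | 6
  1 | 2 | 3 | 3 | 3 | 4 | 4 | 5 | 6 | 7
  1 | 2 | 3 | 3 | 3 | 4 | 5 | 6 | 7 | 8
  1 | 2 | 3 | 3 | 4 | 5 | 6 | 7 | 8 | 9
  1 | 2 | 3 | 4 | 5 | 6 | 7 | 8 | 9 | 10

hence w(1..10) = (2, 6, 3, 1, 8, 10, 9, 7, 5, 4).

Rothe diagram D(w) (19 cells), 6 SE-corners (essential conditions):

[(2, 5, 1), (3, 1, 0), (6, 9, 5), (7, 7, 4), (8, 5, 3), (9, 4, 3)]


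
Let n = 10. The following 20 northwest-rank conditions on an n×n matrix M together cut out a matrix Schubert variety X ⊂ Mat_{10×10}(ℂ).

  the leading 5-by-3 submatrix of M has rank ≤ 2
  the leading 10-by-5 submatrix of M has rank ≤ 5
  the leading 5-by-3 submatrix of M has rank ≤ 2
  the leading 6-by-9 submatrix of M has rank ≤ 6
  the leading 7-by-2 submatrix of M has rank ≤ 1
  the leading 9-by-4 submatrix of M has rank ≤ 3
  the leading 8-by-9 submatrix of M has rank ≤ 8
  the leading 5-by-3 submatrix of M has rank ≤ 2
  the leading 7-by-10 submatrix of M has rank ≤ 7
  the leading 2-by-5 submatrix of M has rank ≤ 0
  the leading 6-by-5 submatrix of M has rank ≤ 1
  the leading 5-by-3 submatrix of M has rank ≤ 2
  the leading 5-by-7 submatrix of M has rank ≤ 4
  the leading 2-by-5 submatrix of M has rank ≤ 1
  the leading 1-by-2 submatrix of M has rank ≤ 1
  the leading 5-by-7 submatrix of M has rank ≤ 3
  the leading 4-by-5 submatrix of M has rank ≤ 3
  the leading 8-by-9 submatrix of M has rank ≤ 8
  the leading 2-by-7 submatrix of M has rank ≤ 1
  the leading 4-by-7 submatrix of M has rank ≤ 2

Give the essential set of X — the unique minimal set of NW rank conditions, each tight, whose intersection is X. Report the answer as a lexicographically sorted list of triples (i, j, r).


Reconstructing r_w from the 20 given conditions:

  i=1: 0 | 0 | 0 | 0 | 0 | 1 | 1 | 1 | 1 | 1
  i=2: 0 | 0 | 0 | 0 | 0 | 1 | 1 | 2 | 2 | 2
  i=3: 1 | 1 | 1 | 1 | 1 | 2 | 2 | 3 | 3 | 3
  i=4: 1 | 1 | 1 | 1 | 1 | 2 | 2 | 3 | 4 | 4
  i=5: 1 | 1 | 1 | 1 | 1 | 2 | 3 | 4 | 5 | 5
  i=6: 1 | 1 | 1 | 1 | 1 | 2 | 3 | 4 | 5 | 6
  i=7: 1 | 1 | 2 | 2 | 2 | 3 | 4 | 5 | 6 | 7
  i=8: 1 | 2 | 3 | 3 | 3 | 4 | 5 | 6 | 7 | 8
  i=9: 1 | 2 | 3 | 3 | 4 | 5 | 6 | 7 | 8 | 9
  i=10: 1 | 2 | 3 | 4 | 5 | 6 | 7 | 8 | 9 | 10

second differences of R give the permutation w = (6, 8, 1, 9, 7, 10, 3, 2, 5, 4).

D(w) has 26 cells with 6 SE-corners; essential set:

[(2, 5, 0), (2, 7, 1), (4, 7, 2), (6, 5, 1), (7, 2, 1), (9, 4, 3)]


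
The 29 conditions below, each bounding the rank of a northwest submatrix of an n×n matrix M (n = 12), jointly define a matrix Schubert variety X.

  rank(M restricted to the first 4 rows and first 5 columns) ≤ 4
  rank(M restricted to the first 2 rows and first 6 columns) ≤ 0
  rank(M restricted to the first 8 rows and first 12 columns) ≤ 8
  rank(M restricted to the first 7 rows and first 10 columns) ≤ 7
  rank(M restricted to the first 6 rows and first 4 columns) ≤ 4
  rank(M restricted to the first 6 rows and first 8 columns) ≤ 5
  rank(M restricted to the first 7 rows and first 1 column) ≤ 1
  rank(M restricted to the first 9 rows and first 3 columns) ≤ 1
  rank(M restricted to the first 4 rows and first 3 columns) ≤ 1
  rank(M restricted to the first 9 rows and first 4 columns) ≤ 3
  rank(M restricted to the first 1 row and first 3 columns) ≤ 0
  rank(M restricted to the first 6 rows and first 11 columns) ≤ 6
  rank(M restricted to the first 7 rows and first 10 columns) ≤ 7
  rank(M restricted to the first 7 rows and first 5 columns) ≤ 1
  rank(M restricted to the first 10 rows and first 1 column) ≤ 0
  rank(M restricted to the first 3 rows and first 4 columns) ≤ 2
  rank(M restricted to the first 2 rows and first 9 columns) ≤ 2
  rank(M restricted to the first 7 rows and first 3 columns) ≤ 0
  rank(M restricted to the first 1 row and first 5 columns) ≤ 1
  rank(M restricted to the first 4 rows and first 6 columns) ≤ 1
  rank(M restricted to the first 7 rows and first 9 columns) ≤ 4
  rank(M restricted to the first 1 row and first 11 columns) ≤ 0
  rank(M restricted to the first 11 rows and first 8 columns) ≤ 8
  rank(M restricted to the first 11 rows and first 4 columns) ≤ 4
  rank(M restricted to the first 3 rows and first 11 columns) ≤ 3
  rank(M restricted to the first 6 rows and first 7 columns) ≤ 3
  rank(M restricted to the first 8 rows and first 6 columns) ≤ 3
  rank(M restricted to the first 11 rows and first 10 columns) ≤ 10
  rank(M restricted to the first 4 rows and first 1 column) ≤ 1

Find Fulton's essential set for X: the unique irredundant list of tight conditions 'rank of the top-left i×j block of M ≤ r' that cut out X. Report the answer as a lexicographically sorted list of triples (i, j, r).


Recovering R(i,j) via the rank-extension bound from the 29 conditions:

  0  0  0  0  0  0  0  0  0  0  0  1
  0  0  0  0  0  0  1  1  1  1  1  2
  0  0  0  1  1  1  2  2  2  2  2  3
  0  0  0  1  1  1  2  3  3  3  3  4
  0  0  0  1  1  2  3  4  4  4  4  5
  0  0  0  1  1  2  3  4  4  5  5  6
  0  0  0  1  1  2  3  4  4  5  6  7
  0  1  1  2  2  3  4  5  5  6  7  8
  0  1  1  2  3  4  5  6  6  7  8  9
  0  1  2  3  4  5  6  7  7  8  9  10
  1  2  3  4  5  6  7  8  8  9  10  11
  1  2  3  4  5  6  7  8  9  10  11  12

second differences of R give the permutation w = (12, 7, 4, 8, 6, 10, 11, 2, 5, 3, 1, 9).

8 SE-corners of the 43-cell Rothe diagram give Ess(w):

[(1, 11, 0), (2, 6, 0), (4, 6, 1), (7, 3, 0), (7, 5, 1), (7, 9, 4), (9, 3, 1), (10, 1, 0)]


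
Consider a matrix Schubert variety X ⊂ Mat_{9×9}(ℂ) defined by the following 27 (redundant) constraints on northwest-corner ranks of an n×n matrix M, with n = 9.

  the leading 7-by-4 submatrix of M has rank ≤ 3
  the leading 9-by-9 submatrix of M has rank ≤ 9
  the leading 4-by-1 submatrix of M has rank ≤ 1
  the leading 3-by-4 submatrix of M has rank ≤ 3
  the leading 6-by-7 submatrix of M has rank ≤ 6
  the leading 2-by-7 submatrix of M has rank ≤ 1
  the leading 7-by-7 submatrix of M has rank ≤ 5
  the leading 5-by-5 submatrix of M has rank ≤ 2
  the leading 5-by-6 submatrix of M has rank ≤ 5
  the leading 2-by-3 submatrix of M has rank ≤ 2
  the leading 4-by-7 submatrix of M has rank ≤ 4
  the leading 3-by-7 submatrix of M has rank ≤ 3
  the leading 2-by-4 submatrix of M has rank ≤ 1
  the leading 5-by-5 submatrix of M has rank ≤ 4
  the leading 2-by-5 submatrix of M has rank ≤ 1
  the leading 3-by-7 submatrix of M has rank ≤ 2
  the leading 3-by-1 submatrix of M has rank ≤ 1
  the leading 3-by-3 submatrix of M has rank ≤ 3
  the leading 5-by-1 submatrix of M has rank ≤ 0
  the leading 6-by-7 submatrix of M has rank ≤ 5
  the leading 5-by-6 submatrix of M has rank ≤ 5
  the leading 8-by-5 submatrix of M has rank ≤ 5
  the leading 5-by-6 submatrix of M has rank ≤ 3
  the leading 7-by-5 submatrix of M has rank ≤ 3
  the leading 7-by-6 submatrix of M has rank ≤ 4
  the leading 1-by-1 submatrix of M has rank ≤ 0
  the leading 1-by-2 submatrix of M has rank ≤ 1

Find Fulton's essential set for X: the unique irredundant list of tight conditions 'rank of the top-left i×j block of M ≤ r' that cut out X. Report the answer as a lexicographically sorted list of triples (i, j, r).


Propagating the 27 rank bounds to every northwest block:

  0, 1, 1, 1, 1, 1, 1, 1, 1
  0, 1, 1, 1, 1, 1, 1, 2, 2
  0, 1, 2, 2, 2, 2, 2, 3, 3
  0, 1, 2, 2, 2, 3, 3, 4, 4
  0, 1, 2, 2, 2, 3, 4, 5, 5
  1, 2, 3, 3, 3, 4, 5, 6, 6
  1, 2, 3, 3, 3, 4, 5, 6, 7
  1, 2, 3, 4, 4, 5, 6, 7, 8
  1, 2, 3, 4, 5, 6, 7, 8, 9

so w = (2, 8, 3, 6, 7, 1, 9, 4, 5).

Fulton essential set (4 of the 16 Rothe cells):

[(2, 7, 1), (5, 1, 0), (5, 5, 2), (7, 5, 3)]


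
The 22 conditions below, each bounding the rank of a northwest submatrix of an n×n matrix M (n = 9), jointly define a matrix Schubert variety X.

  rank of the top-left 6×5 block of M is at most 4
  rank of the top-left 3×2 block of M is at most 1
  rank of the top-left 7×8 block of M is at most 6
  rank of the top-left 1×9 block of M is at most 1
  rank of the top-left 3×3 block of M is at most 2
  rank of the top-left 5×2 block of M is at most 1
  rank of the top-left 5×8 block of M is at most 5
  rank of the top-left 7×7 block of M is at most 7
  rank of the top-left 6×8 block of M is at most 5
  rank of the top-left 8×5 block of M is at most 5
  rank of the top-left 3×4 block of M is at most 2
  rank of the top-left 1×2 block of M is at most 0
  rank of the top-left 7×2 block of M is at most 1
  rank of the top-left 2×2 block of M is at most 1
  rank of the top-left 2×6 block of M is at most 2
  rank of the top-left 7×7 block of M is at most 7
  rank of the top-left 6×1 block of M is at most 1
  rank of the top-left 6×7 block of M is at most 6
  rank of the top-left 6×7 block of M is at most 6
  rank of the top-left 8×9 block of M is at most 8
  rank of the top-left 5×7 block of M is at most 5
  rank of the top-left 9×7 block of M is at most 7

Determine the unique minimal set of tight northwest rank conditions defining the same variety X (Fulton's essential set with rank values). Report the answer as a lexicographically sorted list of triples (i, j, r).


Reconstructing r_w from the 22 given conditions:

  i=1: 0  0  1  1  1  1  1  1  1
  i=2: 1  1  2  2  2  2  2  2  2
  i=3: 1  1  2  2  3  3  3  3  3
  i=4: 1  1  2  3  4  4  4  4  4
  i=5: 1  1  2  3  4  5  5  5  5
  i=6: 1  1  2  3  4  5  5  5  6
  i=7: 1  1  2  3  4  5  6  6  7
  i=8: 1  2  3  4  5  6  7  7  8
  i=9: 1  2  3  4  5  6  7  8  9

reading off 1-entries of Δ²R: w = (3, 1, 5, 4, 6, 9, 7, 2, 8).

D(w) has 10 cells with 4 SE-corners; essential set:

[(1, 2, 0), (3, 4, 2), (6, 8, 5), (7, 2, 1)]


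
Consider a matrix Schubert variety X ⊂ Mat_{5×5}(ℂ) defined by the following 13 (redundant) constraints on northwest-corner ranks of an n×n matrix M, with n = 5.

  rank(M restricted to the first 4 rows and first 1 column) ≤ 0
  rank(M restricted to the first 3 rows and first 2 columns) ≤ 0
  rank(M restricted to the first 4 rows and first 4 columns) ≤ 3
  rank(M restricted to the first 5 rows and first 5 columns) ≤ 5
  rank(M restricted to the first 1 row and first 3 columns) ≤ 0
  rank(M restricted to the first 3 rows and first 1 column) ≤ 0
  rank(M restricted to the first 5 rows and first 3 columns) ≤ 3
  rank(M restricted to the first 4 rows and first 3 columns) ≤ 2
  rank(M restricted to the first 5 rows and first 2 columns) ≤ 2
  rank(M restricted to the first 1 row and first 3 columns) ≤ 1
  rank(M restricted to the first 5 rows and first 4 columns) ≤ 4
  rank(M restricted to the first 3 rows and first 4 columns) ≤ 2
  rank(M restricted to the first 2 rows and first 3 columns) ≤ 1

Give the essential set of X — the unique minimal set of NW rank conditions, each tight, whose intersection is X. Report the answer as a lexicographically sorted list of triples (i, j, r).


Computing R[i][j] = min implied NW-rank bound (n=5, 13 conditions):

  row 1: 0 | 0 | 0 | 1 | 1
  row 2: 0 | 0 | 1 | 2 | 2
  row 3: 0 | 0 | 1 | 2 | 3
  row 4: 0 | 1 | 2 | 3 | 4
  row 5: 1 | 2 | 3 | 4 | 5

second differences of R give the permutation w = (4, 3, 5, 2, 1).

D(w) has 8 cells with 3 SE-corners; essential set:

[(1, 3, 0), (3, 2, 0), (4, 1, 0)]


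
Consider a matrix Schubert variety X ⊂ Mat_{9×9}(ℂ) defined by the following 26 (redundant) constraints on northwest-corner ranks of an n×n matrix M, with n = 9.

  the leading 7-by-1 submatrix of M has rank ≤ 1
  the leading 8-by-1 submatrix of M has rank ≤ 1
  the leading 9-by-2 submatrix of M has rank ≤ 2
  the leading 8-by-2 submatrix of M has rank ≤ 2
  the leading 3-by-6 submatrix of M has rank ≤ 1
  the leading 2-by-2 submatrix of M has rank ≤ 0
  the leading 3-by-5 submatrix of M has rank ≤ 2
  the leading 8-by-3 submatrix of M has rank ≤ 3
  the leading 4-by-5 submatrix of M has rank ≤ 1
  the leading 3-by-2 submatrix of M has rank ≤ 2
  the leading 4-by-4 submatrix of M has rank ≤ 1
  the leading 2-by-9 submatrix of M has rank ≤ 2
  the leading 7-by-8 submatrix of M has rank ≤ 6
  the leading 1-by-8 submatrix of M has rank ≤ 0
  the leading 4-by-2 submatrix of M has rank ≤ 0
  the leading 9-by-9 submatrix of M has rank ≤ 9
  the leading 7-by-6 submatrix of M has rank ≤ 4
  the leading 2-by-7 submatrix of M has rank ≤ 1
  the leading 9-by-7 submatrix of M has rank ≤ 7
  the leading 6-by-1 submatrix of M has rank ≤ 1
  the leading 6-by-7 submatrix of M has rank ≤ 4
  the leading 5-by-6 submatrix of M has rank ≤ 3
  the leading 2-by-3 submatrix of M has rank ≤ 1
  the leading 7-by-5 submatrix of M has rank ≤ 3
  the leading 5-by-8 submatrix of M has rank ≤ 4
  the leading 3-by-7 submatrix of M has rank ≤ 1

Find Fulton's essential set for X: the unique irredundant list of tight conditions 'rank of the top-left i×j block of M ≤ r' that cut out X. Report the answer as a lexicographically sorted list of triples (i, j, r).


Reconstructing r_w from the 26 given conditions:

  row 1: 0  0  0  0  0  0  0  0  1
  row 2: 0  0  1  1  1  1  1  1  2
  row 3: 0  0  1  1  1  1  1  2  3
  row 4: 0  0  1  1  1  2  2  3  4
  row 5: 1  1  2  2  2  3  3  4  5
  row 6: 1  2  3  3  3  4  4  5  6
  row 7: 1  2  3  3  3  4  5  6  7
  row 8: 1  2  3  4  4  5  6  7  8
  row 9: 1  2  3  4  5  6  7  8  9

hence w(1..9) = (9, 3, 8, 6, 1, 2, 7, 4, 5).

|D(w)|=22, |Ess(w)|=5:

[(1, 8, 0), (3, 7, 1), (4, 2, 0), (4, 5, 1), (7, 5, 3)]


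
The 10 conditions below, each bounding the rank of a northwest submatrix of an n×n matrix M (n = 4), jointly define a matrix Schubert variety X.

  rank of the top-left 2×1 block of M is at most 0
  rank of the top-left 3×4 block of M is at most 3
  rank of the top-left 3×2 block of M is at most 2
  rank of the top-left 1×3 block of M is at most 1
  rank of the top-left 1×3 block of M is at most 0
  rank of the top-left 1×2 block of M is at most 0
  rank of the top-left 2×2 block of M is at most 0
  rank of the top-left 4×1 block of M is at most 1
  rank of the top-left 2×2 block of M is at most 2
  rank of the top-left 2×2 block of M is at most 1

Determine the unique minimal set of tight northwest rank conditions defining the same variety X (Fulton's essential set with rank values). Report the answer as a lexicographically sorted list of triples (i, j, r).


The tightest implied rank at each (i,j), from the 10 conditions:

  0 | 0 | 0 | 1
  0 | 0 | 1 | 2
  1 | 1 | 2 | 3
  1 | 2 | 3 | 4

hence w(1..4) = (4, 3, 1, 2).

Rothe diagram D(w) (5 cells), 2 SE-corners (essential conditions):

[(1, 3, 0), (2, 2, 0)]


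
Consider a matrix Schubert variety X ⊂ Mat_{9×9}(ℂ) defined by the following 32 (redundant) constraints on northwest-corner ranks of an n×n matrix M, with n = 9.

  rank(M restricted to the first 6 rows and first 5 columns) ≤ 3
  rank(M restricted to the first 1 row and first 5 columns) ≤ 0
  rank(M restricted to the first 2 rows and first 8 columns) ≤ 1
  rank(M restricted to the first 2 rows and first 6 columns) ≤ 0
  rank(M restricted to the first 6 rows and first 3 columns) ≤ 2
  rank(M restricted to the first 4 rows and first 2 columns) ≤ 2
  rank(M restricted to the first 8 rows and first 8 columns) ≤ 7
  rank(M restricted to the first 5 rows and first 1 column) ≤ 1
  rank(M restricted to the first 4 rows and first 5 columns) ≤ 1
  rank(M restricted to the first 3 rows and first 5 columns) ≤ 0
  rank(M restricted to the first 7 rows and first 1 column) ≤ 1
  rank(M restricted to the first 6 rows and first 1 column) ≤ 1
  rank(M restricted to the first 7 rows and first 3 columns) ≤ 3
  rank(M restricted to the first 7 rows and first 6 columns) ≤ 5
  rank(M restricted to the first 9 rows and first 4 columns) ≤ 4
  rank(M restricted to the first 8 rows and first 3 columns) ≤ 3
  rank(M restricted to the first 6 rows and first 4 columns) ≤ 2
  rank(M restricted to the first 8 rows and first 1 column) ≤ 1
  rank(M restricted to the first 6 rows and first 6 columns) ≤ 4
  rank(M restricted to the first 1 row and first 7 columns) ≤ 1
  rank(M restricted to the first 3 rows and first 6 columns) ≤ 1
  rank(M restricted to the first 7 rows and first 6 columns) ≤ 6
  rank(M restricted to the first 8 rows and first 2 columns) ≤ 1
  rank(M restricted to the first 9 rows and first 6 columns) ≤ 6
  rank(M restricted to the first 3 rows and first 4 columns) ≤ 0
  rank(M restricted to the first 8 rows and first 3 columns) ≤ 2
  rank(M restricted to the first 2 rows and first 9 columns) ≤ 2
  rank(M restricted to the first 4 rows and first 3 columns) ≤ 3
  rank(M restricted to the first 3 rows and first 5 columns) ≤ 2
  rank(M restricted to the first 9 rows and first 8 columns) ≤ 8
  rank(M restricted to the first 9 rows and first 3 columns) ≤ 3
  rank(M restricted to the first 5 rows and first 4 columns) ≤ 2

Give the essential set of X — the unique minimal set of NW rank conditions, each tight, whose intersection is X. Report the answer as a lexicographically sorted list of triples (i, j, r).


Rank table r_w(9×9) implied by the 32 constraints:

  i=1: 0  0  0  0  0  0  1  1  1
  i=2: 0  0  0  0  0  0  1  1  2
  i=3: 0  0  0  0  0  1  2  2  3
  i=4: 1  1  1  1  1  2  3  3  4
  i=5: 1  1  2  2  2  3  4  4  5
  i=6: 1  1  2  2  3  4  5  5  6
  i=7: 1  1  2  3  4  5  6  6  7
  i=8: 1  1  2  3  4  5  6  7  8
  i=9: 1  2  3  4  5  6  7  8  9

so w = (7, 9, 6, 1, 3, 5, 4, 8, 2).

Rothe diagram D(w) (23 cells), 5 SE-corners (essential conditions):

[(2, 6, 0), (2, 8, 1), (3, 5, 0), (6, 4, 2), (8, 2, 1)]


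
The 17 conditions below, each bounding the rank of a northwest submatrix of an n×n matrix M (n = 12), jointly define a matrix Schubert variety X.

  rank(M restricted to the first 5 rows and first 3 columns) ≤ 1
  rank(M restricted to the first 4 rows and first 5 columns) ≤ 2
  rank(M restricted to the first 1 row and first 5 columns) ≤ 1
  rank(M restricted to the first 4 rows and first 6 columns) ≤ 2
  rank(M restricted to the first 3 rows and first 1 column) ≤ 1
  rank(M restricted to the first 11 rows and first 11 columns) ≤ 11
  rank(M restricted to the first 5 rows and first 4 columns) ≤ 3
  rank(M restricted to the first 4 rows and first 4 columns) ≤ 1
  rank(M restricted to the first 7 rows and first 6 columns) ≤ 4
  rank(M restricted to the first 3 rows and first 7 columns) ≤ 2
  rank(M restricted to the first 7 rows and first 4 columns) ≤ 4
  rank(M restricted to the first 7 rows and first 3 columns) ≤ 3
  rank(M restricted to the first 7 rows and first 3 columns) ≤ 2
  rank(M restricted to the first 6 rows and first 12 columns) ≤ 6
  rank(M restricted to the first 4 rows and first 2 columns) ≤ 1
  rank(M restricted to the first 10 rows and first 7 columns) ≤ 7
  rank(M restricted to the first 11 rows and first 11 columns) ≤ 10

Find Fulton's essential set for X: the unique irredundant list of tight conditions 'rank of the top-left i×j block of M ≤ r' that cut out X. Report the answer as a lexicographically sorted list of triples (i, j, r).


Rank table r_w(12×12) implied by the 17 constraints:

  1 1 1 1 1 1 1 1 1 1 1 1
  1 1 1 1 2 2 2 2 2 2 2 2
  1 1 1 1 2 2 2 3 3 3 3 3
  1 1 1 1 2 2 3 4 4 4 4 4
  1 1 1 2 3 3 4 5 5 5 5 5
  1 2 2 3 4 4 5 6 6 6 6 6
  1 2 2 3 4 4 5 6 7 7 7 7
  1 2 3 4 5 5 6 7 8 8 8 8
  1 2 3 4 5 6 7 8 9 9 9 9
  1 2 3 4 5 6 7 8 9 10 10 10
  1 2 3 4 5 6 7 8 9 10 10 11
  1 2 3 4 5 6 7 8 9 10 11 12

second differences of R give the permutation w = (1, 5, 8, 7, 4, 2, 9, 3, 6, 10, 12, 11).

D(w) has 17 cells with 7 SE-corners; essential set:

[(3, 7, 2), (4, 4, 1), (4, 6, 2), (5, 3, 1), (7, 3, 2), (7, 6, 4), (11, 11, 10)]
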